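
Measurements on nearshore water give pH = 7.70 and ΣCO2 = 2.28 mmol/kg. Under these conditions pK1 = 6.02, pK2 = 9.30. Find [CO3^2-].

α₂ = 1 / (1 + [H⁺]/K2 + [H⁺]²/(K1K2)) = 1 / (1 + 10^+1.60 + 10^-0.08)
   = 1 / (1 + 39.811 + 0.83176) = 1/41.642 = 0.02401
[CO3²⁻] = α₂ × DIC = 0.02401 × 2.28 = 0.0548 mmol/kg

[CO3²⁻] = 0.0548 mmol/kg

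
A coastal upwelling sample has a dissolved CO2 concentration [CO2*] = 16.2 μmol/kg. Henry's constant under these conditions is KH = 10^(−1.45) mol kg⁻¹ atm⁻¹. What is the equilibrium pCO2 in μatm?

KH = 10^(−1.45) = 3.548×10^-2 mol kg⁻¹ atm⁻¹
pCO2 = [CO2*]/KH = 16.2×10^-6 / 3.548×10^-2 = 4.57×10^-4 atm = 457 μatm

pCO2 = 457 μatm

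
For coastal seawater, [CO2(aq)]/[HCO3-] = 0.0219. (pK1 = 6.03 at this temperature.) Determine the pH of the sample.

From K1 = [H⁺][HCO3-]/[CO2(aq)]:  pH = pK1 − log₁₀([CO2(aq)]/[HCO3-])
log₁₀(0.0219) = -1.660
pH = 6.03 − (-1.660) = 7.69

pH = 7.69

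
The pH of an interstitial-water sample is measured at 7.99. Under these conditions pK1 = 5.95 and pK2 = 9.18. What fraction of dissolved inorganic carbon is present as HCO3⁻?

α₁ = 1 / (1 + [H⁺]/K1 + K2/[H⁺]) = 1 / (1 + 10^-2.04 + 10^-1.19)
   = 1 / (1 + 0.0091201 + 0.064565) = 1/1.0737 = 0.9314

α₁ = 0.931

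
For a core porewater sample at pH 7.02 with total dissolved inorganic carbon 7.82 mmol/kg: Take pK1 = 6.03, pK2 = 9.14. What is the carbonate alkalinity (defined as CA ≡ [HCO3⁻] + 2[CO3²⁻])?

CA = [HCO3⁻] + 2[CO3²⁻] = (α₁ + 2α₂)·DIC
At pH 7.02: [H⁺]/K1 = 10^-0.99 = 0.10233, K2/[H⁺] = 10^-2.12 = 0.0075858
α₁ = 1/(1 + 0.10233 + 0.0075858) = 1/1.1099 = 0.9010; α₂ = α₁·K2/[H⁺] = 0.006835
α₁ + 2α₂ = 0.9146
CA = 0.9146 × 7.82 = 7.15 mmol/kg

CA = 7.15 mmol/kg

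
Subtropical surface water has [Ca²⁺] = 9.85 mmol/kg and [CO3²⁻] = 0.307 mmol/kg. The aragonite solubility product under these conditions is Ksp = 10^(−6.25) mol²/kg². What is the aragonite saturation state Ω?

Ksp = 10^(−6.25) = 5.623×10^-7
Ω = [Ca²⁺][CO3²⁻]/Ksp = (9.85×10^-3)(0.307×10^-3) / 5.623×10^-7 = 5.38

Ω = 5.38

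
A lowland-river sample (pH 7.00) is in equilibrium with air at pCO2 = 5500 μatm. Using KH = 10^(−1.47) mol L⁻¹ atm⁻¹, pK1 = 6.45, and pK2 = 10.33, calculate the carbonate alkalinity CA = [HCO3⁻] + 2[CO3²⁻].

[CO2*] = KH · pCO2 = 10^(−1.47) × 5500×10^-6 = 1.864×10^-4 mol/L
α₀ = 1/(1 + K1/[H⁺] + K1K2/[H⁺]²) = 1/(1 + 10^+0.55 + 10^-2.78) = 0.2198
DIC = [CO2*]/α₀ = 1.864×10^-4 / 0.2198 = 0.8479 mmol/L
CA = (α₁ + 2α₂)·DIC = (0.7798 + 2×0.0003648) × 0.8479 = 0.662 mmol/L

CA = 0.662 mmol/L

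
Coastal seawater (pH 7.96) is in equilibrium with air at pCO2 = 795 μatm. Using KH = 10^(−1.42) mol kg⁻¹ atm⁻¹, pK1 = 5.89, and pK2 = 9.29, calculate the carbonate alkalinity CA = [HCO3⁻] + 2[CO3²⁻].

[CO2*] = KH · pCO2 = 10^(−1.42) × 795×10^-6 = 3.023×10^-5 mol/kg
α₀ = 1/(1 + K1/[H⁺] + K1K2/[H⁺]²) = 1/(1 + 10^+2.07 + 10^+0.74) = 0.008065
DIC = [CO2*]/α₀ = 3.023×10^-5 / 0.008065 = 3.747 mmol/kg
CA = (α₁ + 2α₂)·DIC = (0.9476 + 2×0.04432) × 3.747 = 3.88 mmol/kg

CA = 3.88 mmol/kg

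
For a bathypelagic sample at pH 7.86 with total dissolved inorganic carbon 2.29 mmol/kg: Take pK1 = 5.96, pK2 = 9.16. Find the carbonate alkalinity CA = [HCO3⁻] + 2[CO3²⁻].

CA = 2.37 mmol/kg

CA = [HCO3⁻] + 2[CO3²⁻] = (α₁ + 2α₂)·DIC
At pH 7.86: [H⁺]/K1 = 10^-1.90 = 0.012589, K2/[H⁺] = 10^-1.30 = 0.050119
α₁ = 1/(1 + 0.012589 + 0.050119) = 1/1.0627 = 0.9410; α₂ = α₁·K2/[H⁺] = 0.04716
α₁ + 2α₂ = 1.0353
CA = 1.0353 × 2.29 = 2.37 mmol/kg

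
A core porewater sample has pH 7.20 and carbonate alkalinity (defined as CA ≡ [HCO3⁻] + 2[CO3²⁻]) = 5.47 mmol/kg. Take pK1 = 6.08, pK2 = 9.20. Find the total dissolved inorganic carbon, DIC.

CA = [HCO3⁻] + 2[CO3²⁻] = (α₁ + 2α₂)·DIC
At pH 7.20: [H⁺]/K1 = 10^-1.12 = 0.075858, K2/[H⁺] = 10^-2.00 = 0.010000
α₁ = 1/(1 + 0.075858 + 0.010000) = 1/1.0859 = 0.9209; α₂ = α₁·K2/[H⁺] = 0.009209
α₁ + 2α₂ = 0.9393
DIC = CA / (α₁ + 2α₂) = 5.47 / 0.9393 = 5.82 mmol/kg

DIC = 5.82 mmol/kg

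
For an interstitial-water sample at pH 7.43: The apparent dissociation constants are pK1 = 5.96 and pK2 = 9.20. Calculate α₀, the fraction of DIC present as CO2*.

α₀ = 0.0322

α₀ = 1 / (1 + K1/[H⁺] + K1K2/[H⁺]²) = 1 / (1 + 10^+1.47 + 10^-0.30)
   = 1 / (1 + 29.512 + 0.50119) = 1/31.013 = 0.03224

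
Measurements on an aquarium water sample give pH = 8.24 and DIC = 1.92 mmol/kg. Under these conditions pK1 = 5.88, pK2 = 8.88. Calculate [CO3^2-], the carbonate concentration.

α₂ = 1 / (1 + [H⁺]/K2 + [H⁺]²/(K1K2)) = 1 / (1 + 10^+0.64 + 10^-1.72)
   = 1 / (1 + 4.3652 + 0.019055) = 1/5.3842 = 0.1857
[CO3²⁻] = α₂ × DIC = 0.1857 × 1.92 = 0.357 mmol/kg

[CO3²⁻] = 0.357 mmol/kg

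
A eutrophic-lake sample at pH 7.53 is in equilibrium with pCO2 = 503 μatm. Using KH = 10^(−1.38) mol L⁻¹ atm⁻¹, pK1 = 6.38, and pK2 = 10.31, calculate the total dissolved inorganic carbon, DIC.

DIC = 0.318 mmol/L

[CO2*] = KH · pCO2 = 10^(−1.38) × 503×10^-6 = 2.097×10^-5 mol/L
α₀ = 1/(1 + K1/[H⁺] + K1K2/[H⁺]²) = 1/(1 + 10^+1.15 + 10^-1.63) = 0.06601
DIC = [CO2*]/α₀ = 2.097×10^-5 / 0.06601 = 0.318 mmol/L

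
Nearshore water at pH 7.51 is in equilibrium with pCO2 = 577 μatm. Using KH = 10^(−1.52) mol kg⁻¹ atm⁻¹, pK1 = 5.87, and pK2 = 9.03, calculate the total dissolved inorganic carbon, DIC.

[CO2*] = KH · pCO2 = 10^(−1.52) × 577×10^-6 = 1.743×10^-5 mol/kg
α₀ = 1/(1 + K1/[H⁺] + K1K2/[H⁺]²) = 1/(1 + 10^+1.64 + 10^+0.12) = 0.02175
DIC = [CO2*]/α₀ = 1.743×10^-5 / 0.02175 = 0.801 mmol/kg

DIC = 0.801 mmol/kg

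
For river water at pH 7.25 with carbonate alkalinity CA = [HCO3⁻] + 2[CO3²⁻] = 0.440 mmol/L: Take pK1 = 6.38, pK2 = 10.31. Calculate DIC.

CA = [HCO3⁻] + 2[CO3²⁻] = (α₁ + 2α₂)·DIC
At pH 7.25: [H⁺]/K1 = 10^-0.87 = 0.13490, K2/[H⁺] = 10^-3.06 = 0.00087096
α₁ = 1/(1 + 0.13490 + 0.00087096) = 1/1.1358 = 0.8805; α₂ = α₁·K2/[H⁺] = 0.0007669
α₁ + 2α₂ = 0.8820
DIC = CA / (α₁ + 2α₂) = 0.440 / 0.8820 = 0.499 mmol/L

DIC = 0.499 mmol/L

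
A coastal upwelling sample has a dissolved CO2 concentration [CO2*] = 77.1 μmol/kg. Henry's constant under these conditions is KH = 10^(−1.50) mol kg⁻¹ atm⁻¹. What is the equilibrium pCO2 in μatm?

KH = 10^(−1.50) = 3.162×10^-2 mol kg⁻¹ atm⁻¹
pCO2 = [CO2*]/KH = 77.1×10^-6 / 3.162×10^-2 = 2.44×10^-3 atm = 2440 μatm

pCO2 = 2440 μatm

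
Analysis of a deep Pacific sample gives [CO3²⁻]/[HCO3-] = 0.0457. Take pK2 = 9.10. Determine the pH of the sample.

From K2 = [H⁺][CO3²⁻]/[HCO3-]:  pH = pK2 + log₁₀([CO3²⁻]/[HCO3-])
log₁₀(0.0457) = -1.340
pH = 9.10 + (-1.340) = 7.76

pH = 7.76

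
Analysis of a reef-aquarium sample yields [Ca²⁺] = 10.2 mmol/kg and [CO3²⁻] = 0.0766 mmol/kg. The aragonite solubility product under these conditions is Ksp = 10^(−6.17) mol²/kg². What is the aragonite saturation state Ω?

Ω = 1.16

Ksp = 10^(−6.17) = 6.761×10^-7
Ω = [Ca²⁺][CO3²⁻]/Ksp = (10.2×10^-3)(0.0766×10^-3) / 6.761×10^-7 = 1.16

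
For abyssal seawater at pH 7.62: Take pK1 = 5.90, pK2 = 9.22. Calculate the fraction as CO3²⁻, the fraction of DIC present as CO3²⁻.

α₂ = 0.0241

α₂ = 1 / (1 + [H⁺]/K2 + [H⁺]²/(K1K2)) = 1 / (1 + 10^+1.60 + 10^-0.12)
   = 1 / (1 + 39.811 + 0.75858) = 1/41.569 = 0.02406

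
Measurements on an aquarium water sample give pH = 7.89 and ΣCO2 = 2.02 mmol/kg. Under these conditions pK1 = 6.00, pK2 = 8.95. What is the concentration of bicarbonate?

α₁ = 1 / (1 + [H⁺]/K1 + K2/[H⁺]) = 1 / (1 + 10^-1.89 + 10^-1.06)
   = 1 / (1 + 0.012882 + 0.087096) = 1/1.1000 = 0.9091
[HCO3⁻] = α₁ × DIC = 0.9091 × 2.02 = 1.84 mmol/kg

[HCO3⁻] = 1.84 mmol/kg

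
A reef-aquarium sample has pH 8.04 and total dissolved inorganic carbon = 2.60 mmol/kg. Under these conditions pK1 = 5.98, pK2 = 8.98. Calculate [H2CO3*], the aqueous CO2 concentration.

[CO2*] = 0.0202 mmol/kg

α₀ = 1 / (1 + K1/[H⁺] + K1K2/[H⁺]²) = 1 / (1 + 10^+2.06 + 10^+1.12)
   = 1 / (1 + 114.82 + 13.183) = 1/129.00 = 0.007752
[CO2*] = α₀ × DIC = 0.007752 × 2.60 = 0.0202 mmol/kg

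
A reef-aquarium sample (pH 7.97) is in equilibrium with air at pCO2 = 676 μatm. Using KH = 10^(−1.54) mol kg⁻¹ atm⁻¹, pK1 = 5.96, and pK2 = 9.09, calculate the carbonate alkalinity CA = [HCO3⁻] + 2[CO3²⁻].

[CO2*] = KH · pCO2 = 10^(−1.54) × 676×10^-6 = 1.950×10^-5 mol/kg
α₀ = 1/(1 + K1/[H⁺] + K1K2/[H⁺]²) = 1/(1 + 10^+2.01 + 10^+0.89) = 0.009002
DIC = [CO2*]/α₀ = 1.950×10^-5 / 0.009002 = 2.166 mmol/kg
CA = (α₁ + 2α₂)·DIC = (0.9211 + 2×0.06987) × 2.166 = 2.30 mmol/kg

CA = 2.30 mmol/kg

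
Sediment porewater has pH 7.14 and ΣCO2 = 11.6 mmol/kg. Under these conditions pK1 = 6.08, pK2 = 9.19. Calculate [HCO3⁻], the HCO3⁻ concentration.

[HCO3⁻] = 10.6 mmol/kg

α₁ = 1 / (1 + [H⁺]/K1 + K2/[H⁺]) = 1 / (1 + 10^-1.06 + 10^-2.05)
   = 1 / (1 + 0.087096 + 0.0089125) = 1/1.0960 = 0.9124
[HCO3⁻] = α₁ × DIC = 0.9124 × 11.6 = 10.6 mmol/kg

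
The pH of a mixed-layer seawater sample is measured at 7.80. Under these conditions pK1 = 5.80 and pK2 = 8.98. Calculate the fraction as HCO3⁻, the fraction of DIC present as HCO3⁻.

α₁ = 0.929

α₁ = 1 / (1 + [H⁺]/K1 + K2/[H⁺]) = 1 / (1 + 10^-2.00 + 10^-1.18)
   = 1 / (1 + 0.010000 + 0.066069) = 1/1.0761 = 0.9293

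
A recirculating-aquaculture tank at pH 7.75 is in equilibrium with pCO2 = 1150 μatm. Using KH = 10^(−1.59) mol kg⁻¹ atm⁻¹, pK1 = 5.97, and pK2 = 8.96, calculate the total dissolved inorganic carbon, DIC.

DIC = 1.92 mmol/kg

[CO2*] = KH · pCO2 = 10^(−1.59) × 1150×10^-6 = 2.956×10^-5 mol/kg
α₀ = 1/(1 + K1/[H⁺] + K1K2/[H⁺]²) = 1/(1 + 10^+1.78 + 10^+0.57) = 0.01539
DIC = [CO2*]/α₀ = 2.956×10^-5 / 0.01539 = 1.92 mmol/kg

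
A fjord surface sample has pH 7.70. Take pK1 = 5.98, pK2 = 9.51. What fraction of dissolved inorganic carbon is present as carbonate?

α₂ = 1 / (1 + [H⁺]/K2 + [H⁺]²/(K1K2)) = 1 / (1 + 10^+1.81 + 10^+0.09)
   = 1 / (1 + 64.565 + 1.2303) = 1/66.796 = 0.01497

α₂ = 0.0150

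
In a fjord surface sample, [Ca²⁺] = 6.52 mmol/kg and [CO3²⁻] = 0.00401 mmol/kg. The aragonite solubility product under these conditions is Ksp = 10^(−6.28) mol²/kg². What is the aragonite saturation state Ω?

Ksp = 10^(−6.28) = 5.248×10^-7
Ω = [Ca²⁺][CO3²⁻]/Ksp = (6.52×10^-3)(0.00401×10^-3) / 5.248×10^-7 = 0.0498

Ω = 0.0498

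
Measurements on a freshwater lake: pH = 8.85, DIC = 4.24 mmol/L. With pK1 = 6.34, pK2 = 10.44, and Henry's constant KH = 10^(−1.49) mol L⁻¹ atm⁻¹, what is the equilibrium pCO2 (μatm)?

α₀ = 1 / (1 + K1/[H⁺] + K1K2/[H⁺]²) = 1 / (1 + 10^+2.51 + 10^+0.92)
   = 1 / (1 + 323.59 + 8.3176) = 1/332.91 = 0.003004
[CO2*] = α₀ × DIC = 0.003004 × 4.24 = 0.01274 mmol/L = 12.74 μmol/L
pCO2 = [CO2*]/KH = 1.274×10^-5 / 3.236×10^-2 = 394 μatm

pCO2 = 394 μatm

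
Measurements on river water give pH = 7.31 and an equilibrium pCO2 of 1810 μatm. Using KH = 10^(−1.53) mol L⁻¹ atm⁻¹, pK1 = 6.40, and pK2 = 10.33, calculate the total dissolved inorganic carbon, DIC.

DIC = 0.488 mmol/L

[CO2*] = KH · pCO2 = 10^(−1.53) × 1810×10^-6 = 5.342×10^-5 mol/L
α₀ = 1/(1 + K1/[H⁺] + K1K2/[H⁺]²) = 1/(1 + 10^+0.91 + 10^-2.11) = 0.1095
DIC = [CO2*]/α₀ = 5.342×10^-5 / 0.1095 = 0.488 mmol/L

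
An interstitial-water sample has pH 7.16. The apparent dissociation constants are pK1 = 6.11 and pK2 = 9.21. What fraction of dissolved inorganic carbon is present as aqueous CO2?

α₀ = 1 / (1 + K1/[H⁺] + K1K2/[H⁺]²) = 1 / (1 + 10^+1.05 + 10^-1.00)
   = 1 / (1 + 11.220 + 0.10000) = 1/12.320 = 0.08117

α₀ = 0.0812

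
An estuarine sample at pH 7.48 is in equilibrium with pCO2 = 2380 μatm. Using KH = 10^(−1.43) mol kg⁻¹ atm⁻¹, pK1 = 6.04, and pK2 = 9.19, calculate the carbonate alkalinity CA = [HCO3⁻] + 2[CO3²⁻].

[CO2*] = KH · pCO2 = 10^(−1.43) × 2380×10^-6 = 8.843×10^-5 mol/kg
α₀ = 1/(1 + K1/[H⁺] + K1K2/[H⁺]²) = 1/(1 + 10^+1.44 + 10^-0.27) = 0.03439
DIC = [CO2*]/α₀ = 8.843×10^-5 / 0.03439 = 2.571 mmol/kg
CA = (α₁ + 2α₂)·DIC = (0.9471 + 2×0.01847) × 2.571 = 2.53 mmol/kg

CA = 2.53 mmol/kg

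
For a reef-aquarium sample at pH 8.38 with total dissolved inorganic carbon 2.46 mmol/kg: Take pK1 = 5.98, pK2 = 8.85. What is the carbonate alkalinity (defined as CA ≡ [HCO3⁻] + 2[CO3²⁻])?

CA = [HCO3⁻] + 2[CO3²⁻] = (α₁ + 2α₂)·DIC
At pH 8.38: [H⁺]/K1 = 10^-2.40 = 0.0039811, K2/[H⁺] = 10^-0.47 = 0.33884
α₁ = 1/(1 + 0.0039811 + 0.33884) = 1/1.3428 = 0.7447; α₂ = α₁·K2/[H⁺] = 0.2523
α₁ + 2α₂ = 1.2494
CA = 1.2494 × 2.46 = 3.07 mmol/kg

CA = 3.07 mmol/kg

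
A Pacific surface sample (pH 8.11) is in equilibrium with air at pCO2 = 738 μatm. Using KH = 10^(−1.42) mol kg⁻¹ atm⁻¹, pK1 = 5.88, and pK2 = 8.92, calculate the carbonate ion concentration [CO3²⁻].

[CO3²⁻] = 0.738 mmol/kg

[CO2*] = KH · pCO2 = 10^(−1.42) × 738×10^-6 = 2.806×10^-5 mol/kg
α₀ = 1/(1 + K1/[H⁺] + K1K2/[H⁺]²) = 1/(1 + 10^+2.23 + 10^+1.42) = 0.005073
DIC = [CO2*]/α₀ = 2.806×10^-5 / 0.005073 = 5.531 mmol/kg
[CO3²⁻] = α₂·DIC; α₂ = 0.1334, so [CO3²⁻] = 0.1334 × 5.531 = 0.738 mmol/kg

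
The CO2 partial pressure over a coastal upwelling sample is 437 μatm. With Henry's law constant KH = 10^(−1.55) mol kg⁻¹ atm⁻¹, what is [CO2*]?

[CO2*] = 12.3 μmol/kg

KH = 10^(−1.55) = 2.818×10^-2 mol kg⁻¹ atm⁻¹
[CO2*] = KH · pCO2 = 2.818×10^-2 × 437×10^-6 atm = 1.23×10^-5 mol/kg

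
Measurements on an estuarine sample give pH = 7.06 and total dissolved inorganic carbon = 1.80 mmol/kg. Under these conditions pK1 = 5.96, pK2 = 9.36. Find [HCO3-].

[HCO3⁻] = 1.66 mmol/kg

α₁ = 1 / (1 + [H⁺]/K1 + K2/[H⁺]) = 1 / (1 + 10^-1.10 + 10^-2.30)
   = 1 / (1 + 0.079433 + 0.0050119) = 1/1.0844 = 0.9221
[HCO3⁻] = α₁ × DIC = 0.9221 × 1.80 = 1.66 mmol/kg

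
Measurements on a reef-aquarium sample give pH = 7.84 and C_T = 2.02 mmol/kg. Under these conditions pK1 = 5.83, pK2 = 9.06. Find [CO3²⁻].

α₂ = 1 / (1 + [H⁺]/K2 + [H⁺]²/(K1K2)) = 1 / (1 + 10^+1.22 + 10^-0.79)
   = 1 / (1 + 16.596 + 0.16218) = 1/17.758 = 0.05631
[CO3²⁻] = α₂ × DIC = 0.05631 × 2.02 = 0.114 mmol/kg

[CO3²⁻] = 0.114 mmol/kg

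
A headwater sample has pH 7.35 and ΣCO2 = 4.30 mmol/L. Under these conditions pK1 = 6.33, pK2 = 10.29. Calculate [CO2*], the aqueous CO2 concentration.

[CO2*] = 0.374 mmol/L

α₀ = 1 / (1 + K1/[H⁺] + K1K2/[H⁺]²) = 1 / (1 + 10^+1.02 + 10^-1.92)
   = 1 / (1 + 10.471 + 0.012023) = 1/11.483 = 0.08708
[CO2*] = α₀ × DIC = 0.08708 × 4.30 = 0.374 mmol/L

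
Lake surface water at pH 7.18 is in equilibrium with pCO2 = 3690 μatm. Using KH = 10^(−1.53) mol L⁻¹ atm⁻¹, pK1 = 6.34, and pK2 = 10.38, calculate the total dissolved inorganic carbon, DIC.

DIC = 0.863 mmol/L

[CO2*] = KH · pCO2 = 10^(−1.53) × 3690×10^-6 = 1.089×10^-4 mol/L
α₀ = 1/(1 + K1/[H⁺] + K1K2/[H⁺]²) = 1/(1 + 10^+0.84 + 10^-2.36) = 0.1262
DIC = [CO2*]/α₀ = 1.089×10^-4 / 0.1262 = 0.863 mmol/L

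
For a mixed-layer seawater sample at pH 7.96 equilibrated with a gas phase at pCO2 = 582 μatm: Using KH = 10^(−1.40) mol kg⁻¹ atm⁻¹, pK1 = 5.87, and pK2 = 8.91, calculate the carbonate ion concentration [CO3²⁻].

[CO3²⁻] = 0.320 mmol/kg

[CO2*] = KH · pCO2 = 10^(−1.40) × 582×10^-6 = 2.317×10^-5 mol/kg
α₀ = 1/(1 + K1/[H⁺] + K1K2/[H⁺]²) = 1/(1 + 10^+2.09 + 10^+1.14) = 0.007255
DIC = [CO2*]/α₀ = 2.317×10^-5 / 0.007255 = 3.194 mmol/kg
[CO3²⁻] = α₂·DIC; α₂ = 0.1002, so [CO3²⁻] = 0.1002 × 3.194 = 0.320 mmol/kg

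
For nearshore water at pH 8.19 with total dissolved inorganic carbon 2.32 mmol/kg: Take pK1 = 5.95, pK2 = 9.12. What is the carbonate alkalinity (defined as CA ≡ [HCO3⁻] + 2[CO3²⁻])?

CA = 2.55 mmol/kg

CA = [HCO3⁻] + 2[CO3²⁻] = (α₁ + 2α₂)·DIC
At pH 8.19: [H⁺]/K1 = 10^-2.24 = 0.0057544, K2/[H⁺] = 10^-0.93 = 0.11749
α₁ = 1/(1 + 0.0057544 + 0.11749) = 1/1.1232 = 0.8903; α₂ = α₁·K2/[H⁺] = 0.1046
α₁ + 2α₂ = 1.0995
CA = 1.0995 × 2.32 = 2.55 mmol/kg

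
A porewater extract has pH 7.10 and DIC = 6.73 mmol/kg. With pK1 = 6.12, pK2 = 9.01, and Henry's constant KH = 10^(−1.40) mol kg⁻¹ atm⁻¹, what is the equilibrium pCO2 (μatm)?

pCO2 = 1.58×10^4 μatm

α₀ = 1 / (1 + K1/[H⁺] + K1K2/[H⁺]²) = 1 / (1 + 10^+0.98 + 10^-0.93)
   = 1 / (1 + 9.5499 + 0.11749) = 1/10.667 = 0.09374
[CO2*] = α₀ × DIC = 0.09374 × 6.73 = 0.6309 mmol/kg
pCO2 = [CO2*]/KH = 6.309×10^-4 / 3.981×10^-2 = 1.58×10^4 μatm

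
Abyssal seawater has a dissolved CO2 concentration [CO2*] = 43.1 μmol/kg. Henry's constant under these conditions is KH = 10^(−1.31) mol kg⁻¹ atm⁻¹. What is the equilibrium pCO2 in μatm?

pCO2 = 880 μatm

KH = 10^(−1.31) = 4.898×10^-2 mol kg⁻¹ atm⁻¹
pCO2 = [CO2*]/KH = 43.1×10^-6 / 4.898×10^-2 = 8.80×10^-4 atm = 880 μatm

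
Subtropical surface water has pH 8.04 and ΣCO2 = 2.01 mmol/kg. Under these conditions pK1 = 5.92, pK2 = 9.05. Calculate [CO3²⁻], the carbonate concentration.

α₂ = 1 / (1 + [H⁺]/K2 + [H⁺]²/(K1K2)) = 1 / (1 + 10^+1.01 + 10^-1.11)
   = 1 / (1 + 10.233 + 0.077625) = 1/11.311 = 0.08841
[CO3²⁻] = α₂ × DIC = 0.08841 × 2.01 = 0.178 mmol/kg

[CO3²⁻] = 0.178 mmol/kg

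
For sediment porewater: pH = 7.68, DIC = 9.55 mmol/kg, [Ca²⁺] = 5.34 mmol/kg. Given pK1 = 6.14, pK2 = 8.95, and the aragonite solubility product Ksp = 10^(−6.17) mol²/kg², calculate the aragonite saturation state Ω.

α₂ = 1 / (1 + [H⁺]/K2 + [H⁺]²/(K1K2)) = 1 / (1 + 10^+1.27 + 10^-0.27)
   = 1 / (1 + 18.621 + 0.53703) = 1/20.158 = 0.04961
[CO3²⁻] = α₂ × DIC = 0.04961 × 9.55 = 0.4738 mmol/kg
Ksp = 10^(−6.17) = 6.761×10^-7
Ω = [Ca²⁺][CO3²⁻]/Ksp = (5.34×10^-3)(4.738×10^-4) / 6.761×10^-7 = 3.74

Ω = 3.74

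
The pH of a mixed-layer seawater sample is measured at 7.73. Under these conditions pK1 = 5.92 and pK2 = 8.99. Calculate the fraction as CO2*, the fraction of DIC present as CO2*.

α₀ = 1 / (1 + K1/[H⁺] + K1K2/[H⁺]²) = 1 / (1 + 10^+1.81 + 10^+0.55)
   = 1 / (1 + 64.565 + 3.5481) = 1/69.114 = 0.01447

α₀ = 0.0145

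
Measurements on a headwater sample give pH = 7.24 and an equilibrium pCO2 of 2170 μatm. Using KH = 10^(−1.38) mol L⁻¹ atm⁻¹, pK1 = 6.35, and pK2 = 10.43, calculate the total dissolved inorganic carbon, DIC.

[CO2*] = KH · pCO2 = 10^(−1.38) × 2170×10^-6 = 9.046×10^-5 mol/L
α₀ = 1/(1 + K1/[H⁺] + K1K2/[H⁺]²) = 1/(1 + 10^+0.89 + 10^-2.30) = 0.1141
DIC = [CO2*]/α₀ = 9.046×10^-5 / 0.1141 = 0.793 mmol/L

DIC = 0.793 mmol/L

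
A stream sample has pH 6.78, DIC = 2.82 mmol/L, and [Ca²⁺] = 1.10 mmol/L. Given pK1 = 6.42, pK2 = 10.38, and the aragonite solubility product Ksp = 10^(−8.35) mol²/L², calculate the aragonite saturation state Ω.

Ω = 0.121

α₂ = 1 / (1 + [H⁺]/K2 + [H⁺]²/(K1K2)) = 1 / (1 + 10^+3.60 + 10^+3.24)
   = 1 / (1 + 3981.1 + 1737.8) = 1/5719.9 = 0.0001748
[CO3²⁻] = α₂ × DIC = 0.0001748 × 2.82 = 0.0004930 mmol/L = 0.4930 μmol/L
Ksp = 10^(−8.35) = 4.467×10^-9
Ω = [Ca²⁺][CO3²⁻]/Ksp = (1.10×10^-3)(4.930×10^-7) / 4.467×10^-9 = 0.121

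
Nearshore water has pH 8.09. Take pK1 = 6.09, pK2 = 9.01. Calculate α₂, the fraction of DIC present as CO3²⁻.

α₂ = 0.106

α₂ = 1 / (1 + [H⁺]/K2 + [H⁺]²/(K1K2)) = 1 / (1 + 10^+0.92 + 10^-1.08)
   = 1 / (1 + 8.3176 + 0.083176) = 1/9.4008 = 0.1064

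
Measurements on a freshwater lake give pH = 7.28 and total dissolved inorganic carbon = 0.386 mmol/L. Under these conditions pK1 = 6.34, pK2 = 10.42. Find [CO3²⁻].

[CO3²⁻] = 0.251 μmol/L

α₂ = 1 / (1 + [H⁺]/K2 + [H⁺]²/(K1K2)) = 1 / (1 + 10^+3.14 + 10^+2.20)
   = 1 / (1 + 1380.4 + 158.49) = 1/1539.9 = 0.0006494
[CO3²⁻] = α₂ × DIC = 0.0006494 × 0.386 = 0.000251 mmol/L = 0.251 μmol/L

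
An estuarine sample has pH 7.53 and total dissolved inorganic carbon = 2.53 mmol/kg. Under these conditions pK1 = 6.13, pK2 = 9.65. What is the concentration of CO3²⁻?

[CO3²⁻] = 18.3 μmol/kg

α₂ = 1 / (1 + [H⁺]/K2 + [H⁺]²/(K1K2)) = 1 / (1 + 10^+2.12 + 10^+0.72)
   = 1 / (1 + 131.83 + 5.2481) = 1/138.07 = 0.007243
[CO3²⁻] = α₂ × DIC = 0.007243 × 2.53 = 0.0183 mmol/kg = 18.3 μmol/kg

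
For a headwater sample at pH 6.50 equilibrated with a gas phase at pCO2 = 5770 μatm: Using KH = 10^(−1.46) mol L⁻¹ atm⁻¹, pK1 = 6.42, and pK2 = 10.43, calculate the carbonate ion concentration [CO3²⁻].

[CO2*] = KH · pCO2 = 10^(−1.46) × 5770×10^-6 = 2.001×10^-4 mol/L
α₀ = 1/(1 + K1/[H⁺] + K1K2/[H⁺]²) = 1/(1 + 10^+0.08 + 10^-3.85) = 0.4540
DIC = [CO2*]/α₀ = 2.001×10^-4 / 0.4540 = 0.4406 mmol/L
[CO3²⁻] = α₂·DIC; α₂ = 6.414×10^-5, so [CO3²⁻] = 6.414×10^-5 × 0.4406 = 2.83×10^-5 mmol/L = 0.0283 μmol/L

[CO3²⁻] = 0.0283 μmol/L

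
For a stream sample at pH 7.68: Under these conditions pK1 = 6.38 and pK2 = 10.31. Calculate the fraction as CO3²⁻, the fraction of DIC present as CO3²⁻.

α₂ = 0.00223

α₂ = 1 / (1 + [H⁺]/K2 + [H⁺]²/(K1K2)) = 1 / (1 + 10^+2.63 + 10^+1.33)
   = 1 / (1 + 426.58 + 21.380) = 1/448.96 = 0.002227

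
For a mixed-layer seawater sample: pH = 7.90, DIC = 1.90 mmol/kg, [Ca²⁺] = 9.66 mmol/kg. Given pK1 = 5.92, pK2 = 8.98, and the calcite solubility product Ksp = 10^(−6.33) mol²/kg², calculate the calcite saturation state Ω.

α₂ = 1 / (1 + [H⁺]/K2 + [H⁺]²/(K1K2)) = 1 / (1 + 10^+1.08 + 10^-0.90)
   = 1 / (1 + 12.023 + 0.12589) = 1/13.149 = 0.07605
[CO3²⁻] = α₂ × DIC = 0.07605 × 1.90 = 0.1445 mmol/kg
Ksp = 10^(−6.33) = 4.677×10^-7
Ω = [Ca²⁺][CO3²⁻]/Ksp = (9.66×10^-3)(1.445×10^-4) / 4.677×10^-7 = 2.98

Ω = 2.98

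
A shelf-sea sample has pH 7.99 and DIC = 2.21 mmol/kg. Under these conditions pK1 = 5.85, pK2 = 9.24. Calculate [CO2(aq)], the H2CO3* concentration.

α₀ = 1 / (1 + K1/[H⁺] + K1K2/[H⁺]²) = 1 / (1 + 10^+2.14 + 10^+0.89)
   = 1 / (1 + 138.04 + 7.7625) = 1/146.80 = 0.006812
[CO2*] = α₀ × DIC = 0.006812 × 2.21 = 0.0151 mmol/kg = 15.1 μmol/kg

[CO2*] = 15.1 μmol/kg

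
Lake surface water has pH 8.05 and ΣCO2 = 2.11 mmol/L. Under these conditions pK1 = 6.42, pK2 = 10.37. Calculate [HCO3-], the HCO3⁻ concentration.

α₁ = 1 / (1 + [H⁺]/K1 + K2/[H⁺]) = 1 / (1 + 10^-1.63 + 10^-2.32)
   = 1 / (1 + 0.023442 + 0.0047863) = 1/1.0282 = 0.9725
[HCO3⁻] = α₁ × DIC = 0.9725 × 2.11 = 2.05 mmol/L

[HCO3⁻] = 2.05 mmol/L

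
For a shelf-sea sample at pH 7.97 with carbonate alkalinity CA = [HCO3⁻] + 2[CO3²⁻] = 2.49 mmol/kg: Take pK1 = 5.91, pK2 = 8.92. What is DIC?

DIC = 2.28 mmol/kg

CA = [HCO3⁻] + 2[CO3²⁻] = (α₁ + 2α₂)·DIC
At pH 7.97: [H⁺]/K1 = 10^-2.06 = 0.0087096, K2/[H⁺] = 10^-0.95 = 0.11220
α₁ = 1/(1 + 0.0087096 + 0.11220) = 1/1.1209 = 0.8921; α₂ = α₁·K2/[H⁺] = 0.1001
α₁ + 2α₂ = 1.0923
DIC = CA / (α₁ + 2α₂) = 2.49 / 1.0923 = 2.28 mmol/kg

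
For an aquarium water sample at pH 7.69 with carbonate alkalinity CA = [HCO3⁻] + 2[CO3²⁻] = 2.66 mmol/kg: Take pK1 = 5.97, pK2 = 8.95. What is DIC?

CA = [HCO3⁻] + 2[CO3²⁻] = (α₁ + 2α₂)·DIC
At pH 7.69: [H⁺]/K1 = 10^-1.72 = 0.019055, K2/[H⁺] = 10^-1.26 = 0.054954
α₁ = 1/(1 + 0.019055 + 0.054954) = 1/1.0740 = 0.9311; α₂ = α₁·K2/[H⁺] = 0.05117
α₁ + 2α₂ = 1.0334
DIC = CA / (α₁ + 2α₂) = 2.66 / 1.0334 = 2.57 mmol/kg

DIC = 2.57 mmol/kg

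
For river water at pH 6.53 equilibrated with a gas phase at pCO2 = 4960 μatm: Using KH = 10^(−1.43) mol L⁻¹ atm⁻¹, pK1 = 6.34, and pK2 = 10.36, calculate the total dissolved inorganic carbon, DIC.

[CO2*] = KH · pCO2 = 10^(−1.43) × 4960×10^-6 = 1.843×10^-4 mol/L
α₀ = 1/(1 + K1/[H⁺] + K1K2/[H⁺]²) = 1/(1 + 10^+0.19 + 10^-3.64) = 0.3923
DIC = [CO2*]/α₀ = 1.843×10^-4 / 0.3923 = 0.470 mmol/L

DIC = 0.470 mmol/L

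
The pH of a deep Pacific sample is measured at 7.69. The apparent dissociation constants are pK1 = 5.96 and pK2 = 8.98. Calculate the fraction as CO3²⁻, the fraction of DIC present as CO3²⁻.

α₂ = 1 / (1 + [H⁺]/K2 + [H⁺]²/(K1K2)) = 1 / (1 + 10^+1.29 + 10^-0.44)
   = 1 / (1 + 19.498 + 0.36308) = 1/20.862 = 0.04794

α₂ = 0.0479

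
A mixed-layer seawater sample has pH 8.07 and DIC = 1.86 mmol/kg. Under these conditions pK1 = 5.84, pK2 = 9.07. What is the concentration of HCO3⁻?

[HCO3⁻] = 1.68 mmol/kg

α₁ = 1 / (1 + [H⁺]/K1 + K2/[H⁺]) = 1 / (1 + 10^-2.23 + 10^-1.00)
   = 1 / (1 + 0.0058884 + 0.10000) = 1/1.1059 = 0.9043
[HCO3⁻] = α₁ × DIC = 0.9043 × 1.86 = 1.68 mmol/kg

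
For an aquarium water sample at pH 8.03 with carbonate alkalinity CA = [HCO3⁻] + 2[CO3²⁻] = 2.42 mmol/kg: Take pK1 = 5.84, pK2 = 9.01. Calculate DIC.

CA = [HCO3⁻] + 2[CO3²⁻] = (α₁ + 2α₂)·DIC
At pH 8.03: [H⁺]/K1 = 10^-2.19 = 0.0064565, K2/[H⁺] = 10^-0.98 = 0.10471
α₁ = 1/(1 + 0.0064565 + 0.10471) = 1/1.1112 = 0.9000; α₂ = α₁·K2/[H⁺] = 0.09424
α₁ + 2α₂ = 1.0884
DIC = CA / (α₁ + 2α₂) = 2.42 / 1.0884 = 2.22 mmol/kg

DIC = 2.22 mmol/kg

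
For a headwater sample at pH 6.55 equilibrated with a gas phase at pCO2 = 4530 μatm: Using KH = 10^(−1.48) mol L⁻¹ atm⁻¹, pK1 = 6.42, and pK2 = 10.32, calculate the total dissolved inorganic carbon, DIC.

DIC = 0.352 mmol/L

[CO2*] = KH · pCO2 = 10^(−1.48) × 4530×10^-6 = 1.500×10^-4 mol/L
α₀ = 1/(1 + K1/[H⁺] + K1K2/[H⁺]²) = 1/(1 + 10^+0.13 + 10^-3.64) = 0.4257
DIC = [CO2*]/α₀ = 1.500×10^-4 / 0.4257 = 0.352 mmol/L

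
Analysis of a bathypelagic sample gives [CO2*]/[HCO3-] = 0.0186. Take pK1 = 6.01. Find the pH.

pH = 7.74

From K1 = [H⁺][HCO3-]/[CO2*]:  pH = pK1 − log₁₀([CO2*]/[HCO3-])
log₁₀(0.0186) = -1.730
pH = 6.01 − (-1.730) = 7.74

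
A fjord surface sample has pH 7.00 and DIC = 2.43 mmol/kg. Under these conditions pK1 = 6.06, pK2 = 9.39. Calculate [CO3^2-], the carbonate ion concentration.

[CO3²⁻] = 8.85 μmol/kg

α₂ = 1 / (1 + [H⁺]/K2 + [H⁺]²/(K1K2)) = 1 / (1 + 10^+2.39 + 10^+1.45)
   = 1 / (1 + 245.47 + 28.184) = 1/274.65 = 0.003641
[CO3²⁻] = α₂ × DIC = 0.003641 × 2.43 = 0.00885 mmol/kg = 8.85 μmol/kg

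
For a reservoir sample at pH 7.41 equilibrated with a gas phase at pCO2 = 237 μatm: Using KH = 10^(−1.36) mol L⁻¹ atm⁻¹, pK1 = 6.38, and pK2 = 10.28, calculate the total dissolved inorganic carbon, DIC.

[CO2*] = KH · pCO2 = 10^(−1.36) × 237×10^-6 = 1.035×10^-5 mol/L
α₀ = 1/(1 + K1/[H⁺] + K1K2/[H⁺]²) = 1/(1 + 10^+1.03 + 10^-1.84) = 0.08525
DIC = [CO2*]/α₀ = 1.035×10^-5 / 0.08525 = 0.121 mmol/L

DIC = 0.121 mmol/L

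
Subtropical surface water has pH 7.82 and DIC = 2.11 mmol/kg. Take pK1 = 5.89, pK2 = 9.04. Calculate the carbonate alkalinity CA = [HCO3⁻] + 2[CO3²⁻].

CA = [HCO3⁻] + 2[CO3²⁻] = (α₁ + 2α₂)·DIC
At pH 7.82: [H⁺]/K1 = 10^-1.93 = 0.011749, K2/[H⁺] = 10^-1.22 = 0.060256
α₁ = 1/(1 + 0.011749 + 0.060256) = 1/1.0720 = 0.9328; α₂ = α₁·K2/[H⁺] = 0.05621
α₁ + 2α₂ = 1.0452
CA = 1.0452 × 2.11 = 2.21 mmol/kg

CA = 2.21 mmol/kg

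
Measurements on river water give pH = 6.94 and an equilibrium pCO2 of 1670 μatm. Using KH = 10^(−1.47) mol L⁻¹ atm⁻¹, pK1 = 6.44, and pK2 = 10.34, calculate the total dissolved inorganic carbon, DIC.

[CO2*] = KH · pCO2 = 10^(−1.47) × 1670×10^-6 = 5.659×10^-5 mol/L
α₀ = 1/(1 + K1/[H⁺] + K1K2/[H⁺]²) = 1/(1 + 10^+0.50 + 10^-2.90) = 0.2402
DIC = [CO2*]/α₀ = 5.659×10^-5 / 0.2402 = 0.236 mmol/L

DIC = 0.236 mmol/L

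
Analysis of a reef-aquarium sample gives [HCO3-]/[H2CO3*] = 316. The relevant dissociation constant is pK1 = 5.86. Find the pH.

From K1 = [H⁺][HCO3-]/[H2CO3*]:  pH = pK1 + log₁₀([HCO3-]/[H2CO3*])
log₁₀(316) = +2.500
pH = 5.86 + (+2.500) = 8.36

pH = 8.36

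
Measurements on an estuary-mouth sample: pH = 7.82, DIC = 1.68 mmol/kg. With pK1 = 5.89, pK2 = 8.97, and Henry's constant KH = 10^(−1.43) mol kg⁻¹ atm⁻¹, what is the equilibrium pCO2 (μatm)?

α₀ = 1 / (1 + K1/[H⁺] + K1K2/[H⁺]²) = 1 / (1 + 10^+1.93 + 10^+0.78)
   = 1 / (1 + 85.114 + 6.0256) = 1/92.139 = 0.01085
[CO2*] = α₀ × DIC = 0.01085 × 1.68 = 0.01823 mmol/kg = 18.23 μmol/kg
pCO2 = [CO2*]/KH = 1.823×10^-5 / 3.715×10^-2 = 491 μatm

pCO2 = 491 μatm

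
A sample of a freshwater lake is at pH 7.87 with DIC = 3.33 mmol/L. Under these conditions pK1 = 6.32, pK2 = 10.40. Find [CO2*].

[CO2*] = 0.0910 mmol/L

α₀ = 1 / (1 + K1/[H⁺] + K1K2/[H⁺]²) = 1 / (1 + 10^+1.55 + 10^-0.98)
   = 1 / (1 + 35.481 + 0.10471) = 1/36.586 = 0.02733
[CO2*] = α₀ × DIC = 0.02733 × 3.33 = 0.0910 mmol/L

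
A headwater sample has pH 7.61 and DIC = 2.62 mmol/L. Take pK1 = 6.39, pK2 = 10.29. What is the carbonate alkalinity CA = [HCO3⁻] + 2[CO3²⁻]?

CA = 2.48 mmol/L

CA = [HCO3⁻] + 2[CO3²⁻] = (α₁ + 2α₂)·DIC
At pH 7.61: [H⁺]/K1 = 10^-1.22 = 0.060256, K2/[H⁺] = 10^-2.68 = 0.0020893
α₁ = 1/(1 + 0.060256 + 0.0020893) = 1/1.0623 = 0.9413; α₂ = α₁·K2/[H⁺] = 0.001967
α₁ + 2α₂ = 0.9452
CA = 0.9452 × 2.62 = 2.48 mmol/L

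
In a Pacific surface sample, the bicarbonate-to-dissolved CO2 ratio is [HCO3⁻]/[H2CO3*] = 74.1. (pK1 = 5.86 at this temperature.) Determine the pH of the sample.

pH = 7.73

From K1 = [H⁺][HCO3⁻]/[H2CO3*]:  pH = pK1 + log₁₀([HCO3⁻]/[H2CO3*])
log₁₀(74.1) = +1.870
pH = 5.86 + (+1.870) = 7.73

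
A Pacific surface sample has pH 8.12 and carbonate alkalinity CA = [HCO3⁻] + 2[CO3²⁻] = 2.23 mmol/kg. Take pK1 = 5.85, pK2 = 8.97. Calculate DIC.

CA = [HCO3⁻] + 2[CO3²⁻] = (α₁ + 2α₂)·DIC
At pH 8.12: [H⁺]/K1 = 10^-2.27 = 0.0053703, K2/[H⁺] = 10^-0.85 = 0.14125
α₁ = 1/(1 + 0.0053703 + 0.14125) = 1/1.1466 = 0.8721; α₂ = α₁·K2/[H⁺] = 0.1232
α₁ + 2α₂ = 1.1185
DIC = CA / (α₁ + 2α₂) = 2.23 / 1.1185 = 1.99 mmol/kg

DIC = 1.99 mmol/kg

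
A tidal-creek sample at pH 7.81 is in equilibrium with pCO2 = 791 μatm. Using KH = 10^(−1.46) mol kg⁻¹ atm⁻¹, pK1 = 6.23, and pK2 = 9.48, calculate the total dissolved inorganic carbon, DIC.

DIC = 1.09 mmol/kg

[CO2*] = KH · pCO2 = 10^(−1.46) × 791×10^-6 = 2.743×10^-5 mol/kg
α₀ = 1/(1 + K1/[H⁺] + K1K2/[H⁺]²) = 1/(1 + 10^+1.58 + 10^-0.09) = 0.02511
DIC = [CO2*]/α₀ = 2.743×10^-5 / 0.02511 = 1.09 mmol/kg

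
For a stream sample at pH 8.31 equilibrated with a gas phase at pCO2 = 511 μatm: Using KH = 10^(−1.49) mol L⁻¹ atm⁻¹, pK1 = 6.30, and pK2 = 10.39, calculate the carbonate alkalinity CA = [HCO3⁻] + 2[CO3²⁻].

CA = 1.72 mmol/L

[CO2*] = KH · pCO2 = 10^(−1.49) × 511×10^-6 = 1.654×10^-5 mol/L
α₀ = 1/(1 + K1/[H⁺] + K1K2/[H⁺]²) = 1/(1 + 10^+2.01 + 10^-0.07) = 0.009599
DIC = [CO2*]/α₀ = 1.654×10^-5 / 0.009599 = 1.723 mmol/L
CA = (α₁ + 2α₂)·DIC = (0.9822 + 2×0.008170) × 1.723 = 1.72 mmol/L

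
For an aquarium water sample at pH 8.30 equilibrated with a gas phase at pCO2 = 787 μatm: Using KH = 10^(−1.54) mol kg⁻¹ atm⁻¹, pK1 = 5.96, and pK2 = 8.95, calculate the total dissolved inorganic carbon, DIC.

DIC = 6.10 mmol/kg

[CO2*] = KH · pCO2 = 10^(−1.54) × 787×10^-6 = 2.270×10^-5 mol/kg
α₀ = 1/(1 + K1/[H⁺] + K1K2/[H⁺]²) = 1/(1 + 10^+2.34 + 10^+1.69) = 0.003721
DIC = [CO2*]/α₀ = 2.270×10^-5 / 0.003721 = 6.10 mmol/kg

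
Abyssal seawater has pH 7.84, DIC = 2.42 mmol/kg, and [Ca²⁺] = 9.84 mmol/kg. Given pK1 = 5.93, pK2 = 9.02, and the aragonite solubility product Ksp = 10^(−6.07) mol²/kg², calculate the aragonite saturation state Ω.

α₂ = 1 / (1 + [H⁺]/K2 + [H⁺]²/(K1K2)) = 1 / (1 + 10^+1.18 + 10^-0.73)
   = 1 / (1 + 15.136 + 0.18621) = 1/16.322 = 0.06127
[CO3²⁻] = α₂ × DIC = 0.06127 × 2.42 = 0.1483 mmol/kg
Ksp = 10^(−6.07) = 8.511×10^-7
Ω = [Ca²⁺][CO3²⁻]/Ksp = (9.84×10^-3)(1.483×10^-4) / 8.511×10^-7 = 1.71

Ω = 1.71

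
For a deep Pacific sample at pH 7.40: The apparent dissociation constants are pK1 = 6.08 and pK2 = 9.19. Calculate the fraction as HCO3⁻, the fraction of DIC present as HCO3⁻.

α₁ = 0.940

α₁ = 1 / (1 + [H⁺]/K1 + K2/[H⁺]) = 1 / (1 + 10^-1.32 + 10^-1.79)
   = 1 / (1 + 0.047863 + 0.016218) = 1/1.0641 = 0.9398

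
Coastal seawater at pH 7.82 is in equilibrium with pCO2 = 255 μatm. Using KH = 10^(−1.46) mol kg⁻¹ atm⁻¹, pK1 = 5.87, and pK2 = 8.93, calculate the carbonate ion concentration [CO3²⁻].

[CO3²⁻] = 0.0612 mmol/kg

[CO2*] = KH · pCO2 = 10^(−1.46) × 255×10^-6 = 8.842×10^-6 mol/kg
α₀ = 1/(1 + K1/[H⁺] + K1K2/[H⁺]²) = 1/(1 + 10^+1.95 + 10^+0.84) = 0.01030
DIC = [CO2*]/α₀ = 8.842×10^-6 / 0.01030 = 0.8580 mmol/kg
[CO3²⁻] = α₂·DIC; α₂ = 0.07129, so [CO3²⁻] = 0.07129 × 0.8580 = 0.0612 mmol/kg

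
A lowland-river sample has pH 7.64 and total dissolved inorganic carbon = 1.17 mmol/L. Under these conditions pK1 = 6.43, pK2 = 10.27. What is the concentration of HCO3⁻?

α₁ = 1 / (1 + [H⁺]/K1 + K2/[H⁺]) = 1 / (1 + 10^-1.21 + 10^-2.63)
   = 1 / (1 + 0.061660 + 0.0023442) = 1/1.0640 = 0.9398
[HCO3⁻] = α₁ × DIC = 0.9398 × 1.17 = 1.10 mmol/L

[HCO3⁻] = 1.10 mmol/L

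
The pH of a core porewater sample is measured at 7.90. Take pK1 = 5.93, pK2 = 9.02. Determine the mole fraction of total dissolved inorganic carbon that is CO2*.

α₀ = 0.00986

α₀ = 1 / (1 + K1/[H⁺] + K1K2/[H⁺]²) = 1 / (1 + 10^+1.97 + 10^+0.85)
   = 1 / (1 + 93.325 + 7.0795) = 1/101.40 = 0.009861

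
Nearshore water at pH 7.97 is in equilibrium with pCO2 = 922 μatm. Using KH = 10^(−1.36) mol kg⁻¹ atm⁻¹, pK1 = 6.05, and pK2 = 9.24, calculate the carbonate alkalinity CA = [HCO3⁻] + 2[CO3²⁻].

[CO2*] = KH · pCO2 = 10^(−1.36) × 922×10^-6 = 4.025×10^-5 mol/kg
α₀ = 1/(1 + K1/[H⁺] + K1K2/[H⁺]²) = 1/(1 + 10^+1.92 + 10^+0.65) = 0.01128
DIC = [CO2*]/α₀ = 4.025×10^-5 / 0.01128 = 3.568 mmol/kg
CA = (α₁ + 2α₂)·DIC = (0.9383 + 2×0.05039) × 3.568 = 3.71 mmol/kg

CA = 3.71 mmol/kg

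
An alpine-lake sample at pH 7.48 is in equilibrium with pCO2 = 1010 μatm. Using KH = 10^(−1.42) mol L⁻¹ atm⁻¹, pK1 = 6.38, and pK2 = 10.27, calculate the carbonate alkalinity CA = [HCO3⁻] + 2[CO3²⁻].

[CO2*] = KH · pCO2 = 10^(−1.42) × 1010×10^-6 = 3.840×10^-5 mol/L
α₀ = 1/(1 + K1/[H⁺] + K1K2/[H⁺]²) = 1/(1 + 10^+1.10 + 10^-1.69) = 0.07348
DIC = [CO2*]/α₀ = 3.840×10^-5 / 0.07348 = 0.5226 mmol/L
CA = (α₁ + 2α₂)·DIC = (0.9250 + 2×0.001500) × 0.5226 = 0.485 mmol/L

CA = 0.485 mmol/L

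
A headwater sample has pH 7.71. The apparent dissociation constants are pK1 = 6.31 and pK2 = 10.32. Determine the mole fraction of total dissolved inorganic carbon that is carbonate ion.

α₂ = 0.00236

α₂ = 1 / (1 + [H⁺]/K2 + [H⁺]²/(K1K2)) = 1 / (1 + 10^+2.61 + 10^+1.21)
   = 1 / (1 + 407.38 + 16.218) = 1/424.60 = 0.002355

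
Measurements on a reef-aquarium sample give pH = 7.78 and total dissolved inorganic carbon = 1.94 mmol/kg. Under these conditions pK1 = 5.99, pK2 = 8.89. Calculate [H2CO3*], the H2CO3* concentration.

α₀ = 1 / (1 + K1/[H⁺] + K1K2/[H⁺]²) = 1 / (1 + 10^+1.79 + 10^+0.68)
   = 1 / (1 + 61.660 + 4.7863) = 1/67.446 = 0.01483
[CO2*] = α₀ × DIC = 0.01483 × 1.94 = 0.0288 mmol/kg

[CO2*] = 0.0288 mmol/kg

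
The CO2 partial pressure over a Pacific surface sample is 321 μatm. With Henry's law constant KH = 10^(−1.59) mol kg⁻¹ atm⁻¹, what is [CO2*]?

[CO2*] = 8.25 μmol/kg

KH = 10^(−1.59) = 2.570×10^-2 mol kg⁻¹ atm⁻¹
[CO2*] = KH · pCO2 = 2.570×10^-2 × 321×10^-6 atm = 8.25×10^-6 mol/kg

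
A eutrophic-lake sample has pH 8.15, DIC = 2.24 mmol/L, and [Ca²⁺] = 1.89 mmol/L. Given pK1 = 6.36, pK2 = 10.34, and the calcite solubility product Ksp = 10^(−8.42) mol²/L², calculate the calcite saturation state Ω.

α₂ = 1 / (1 + [H⁺]/K2 + [H⁺]²/(K1K2)) = 1 / (1 + 10^+2.19 + 10^+0.40)
   = 1 / (1 + 154.88 + 2.5119) = 1/158.39 = 0.006313
[CO3²⁻] = α₂ × DIC = 0.006313 × 2.24 = 0.01414 mmol/L = 14.14 μmol/L
Ksp = 10^(−8.42) = 3.802×10^-9
Ω = [Ca²⁺][CO3²⁻]/Ksp = (1.89×10^-3)(1.414×10^-5) / 3.802×10^-9 = 7.03

Ω = 7.03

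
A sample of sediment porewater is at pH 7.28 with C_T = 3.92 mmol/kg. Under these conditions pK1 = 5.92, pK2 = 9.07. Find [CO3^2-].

α₂ = 1 / (1 + [H⁺]/K2 + [H⁺]²/(K1K2)) = 1 / (1 + 10^+1.79 + 10^+0.43)
   = 1 / (1 + 61.660 + 2.6915) = 1/65.351 = 0.01530
[CO3²⁻] = α₂ × DIC = 0.01530 × 3.92 = 0.0600 mmol/kg

[CO3²⁻] = 0.0600 mmol/kg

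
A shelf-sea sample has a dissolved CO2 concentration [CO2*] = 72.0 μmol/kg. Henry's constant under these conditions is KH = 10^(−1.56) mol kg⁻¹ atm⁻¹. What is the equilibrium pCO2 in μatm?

KH = 10^(−1.56) = 2.754×10^-2 mol kg⁻¹ atm⁻¹
pCO2 = [CO2*]/KH = 72.0×10^-6 / 2.754×10^-2 = 2.61×10^-3 atm = 2610 μatm

pCO2 = 2610 μatm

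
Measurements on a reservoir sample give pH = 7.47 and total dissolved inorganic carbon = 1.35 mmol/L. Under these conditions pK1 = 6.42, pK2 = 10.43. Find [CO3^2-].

α₂ = 1 / (1 + [H⁺]/K2 + [H⁺]²/(K1K2)) = 1 / (1 + 10^+2.96 + 10^+1.91)
   = 1 / (1 + 912.01 + 81.283) = 1/994.29 = 0.001006
[CO3²⁻] = α₂ × DIC = 0.001006 × 1.35 = 0.00136 mmol/L = 1.36 μmol/L

[CO3²⁻] = 1.36 μmol/L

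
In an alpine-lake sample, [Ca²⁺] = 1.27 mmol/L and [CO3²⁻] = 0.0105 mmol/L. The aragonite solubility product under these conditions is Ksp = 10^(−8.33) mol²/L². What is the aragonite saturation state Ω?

Ω = 2.85

Ksp = 10^(−8.33) = 4.677×10^-9
Ω = [Ca²⁺][CO3²⁻]/Ksp = (1.27×10^-3)(0.0105×10^-3) / 4.677×10^-9 = 2.85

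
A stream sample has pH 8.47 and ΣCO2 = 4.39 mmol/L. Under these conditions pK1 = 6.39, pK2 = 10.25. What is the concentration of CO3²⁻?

α₂ = 1 / (1 + [H⁺]/K2 + [H⁺]²/(K1K2)) = 1 / (1 + 10^+1.78 + 10^-0.30)
   = 1 / (1 + 60.256 + 0.50119) = 1/61.757 = 0.01619
[CO3²⁻] = α₂ × DIC = 0.01619 × 4.39 = 0.0711 mmol/L

[CO3²⁻] = 0.0711 mmol/L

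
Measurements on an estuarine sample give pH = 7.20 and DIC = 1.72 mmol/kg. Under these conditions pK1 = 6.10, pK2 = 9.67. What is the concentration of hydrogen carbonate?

α₁ = 1 / (1 + [H⁺]/K1 + K2/[H⁺]) = 1 / (1 + 10^-1.10 + 10^-2.47)
   = 1 / (1 + 0.079433 + 0.0033884) = 1/1.0828 = 0.9235
[HCO3⁻] = α₁ × DIC = 0.9235 × 1.72 = 1.59 mmol/kg

[HCO3⁻] = 1.59 mmol/kg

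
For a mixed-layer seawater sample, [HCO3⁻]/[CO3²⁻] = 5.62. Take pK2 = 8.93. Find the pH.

pH = 8.18

From K2 = [H⁺][CO3²⁻]/[HCO3⁻]:  pH = pK2 − log₁₀([HCO3⁻]/[CO3²⁻])
log₁₀(5.62) = +0.750
pH = 8.93 − (+0.750) = 8.18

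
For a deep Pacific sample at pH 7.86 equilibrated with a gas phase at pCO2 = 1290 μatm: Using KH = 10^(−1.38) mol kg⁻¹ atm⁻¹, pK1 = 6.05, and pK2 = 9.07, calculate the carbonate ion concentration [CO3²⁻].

[CO3²⁻] = 0.214 mmol/kg

[CO2*] = KH · pCO2 = 10^(−1.38) × 1290×10^-6 = 5.378×10^-5 mol/kg
α₀ = 1/(1 + K1/[H⁺] + K1K2/[H⁺]²) = 1/(1 + 10^+1.81 + 10^+0.60) = 0.01438
DIC = [CO2*]/α₀ = 5.378×10^-5 / 0.01438 = 3.740 mmol/kg
[CO3²⁻] = α₂·DIC; α₂ = 0.05724, so [CO3²⁻] = 0.05724 × 3.740 = 0.214 mmol/kg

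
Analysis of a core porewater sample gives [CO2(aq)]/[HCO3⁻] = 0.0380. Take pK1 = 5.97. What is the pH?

pH = 7.39

From K1 = [H⁺][HCO3⁻]/[CO2(aq)]:  pH = pK1 − log₁₀([CO2(aq)]/[HCO3⁻])
log₁₀(0.0380) = -1.420
pH = 5.97 − (-1.420) = 7.39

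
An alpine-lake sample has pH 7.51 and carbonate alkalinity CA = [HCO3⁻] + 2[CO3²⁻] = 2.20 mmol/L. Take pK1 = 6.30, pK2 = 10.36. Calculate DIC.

DIC = 2.33 mmol/L

CA = [HCO3⁻] + 2[CO3²⁻] = (α₁ + 2α₂)·DIC
At pH 7.51: [H⁺]/K1 = 10^-1.21 = 0.061660, K2/[H⁺] = 10^-2.85 = 0.0014125
α₁ = 1/(1 + 0.061660 + 0.0014125) = 1/1.0631 = 0.9407; α₂ = α₁·K2/[H⁺] = 0.001329
α₁ + 2α₂ = 0.9433
DIC = CA / (α₁ + 2α₂) = 2.20 / 0.9433 = 2.33 mmol/L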